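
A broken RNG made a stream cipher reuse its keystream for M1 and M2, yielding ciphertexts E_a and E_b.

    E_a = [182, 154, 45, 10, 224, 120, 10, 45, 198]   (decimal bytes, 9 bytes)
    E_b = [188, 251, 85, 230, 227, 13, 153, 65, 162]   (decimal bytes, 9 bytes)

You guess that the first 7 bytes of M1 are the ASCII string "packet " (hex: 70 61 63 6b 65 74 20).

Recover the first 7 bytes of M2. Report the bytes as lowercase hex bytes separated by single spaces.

7a 00 1b 87 66 01 b3

First, E_a ⊕ E_b = (M1 ⊕ K) ⊕ (M2 ⊕ K) = M1 ⊕ M2, so the key drops out. Then M2 = (M1 ⊕ M2) ⊕ M1 over the first 7 bytes.
byte 0: (b6 ⊕ bc) ⊕ 70 = 0a ⊕ 70 = 7a
byte 1: (9a ⊕ fb) ⊕ 61 = 61 ⊕ 61 = 00
byte 2: (2d ⊕ 55) ⊕ 63 = 78 ⊕ 63 = 1b
byte 3: (0a ⊕ e6) ⊕ 6b = ec ⊕ 6b = 87
byte 4: (e0 ⊕ e3) ⊕ 65 = 03 ⊕ 65 = 66
byte 5: (78 ⊕ 0d) ⊕ 74 = 75 ⊕ 74 = 01
byte 6: (0a ⊕ 99) ⊕ 20 = 93 ⊕ 20 = b3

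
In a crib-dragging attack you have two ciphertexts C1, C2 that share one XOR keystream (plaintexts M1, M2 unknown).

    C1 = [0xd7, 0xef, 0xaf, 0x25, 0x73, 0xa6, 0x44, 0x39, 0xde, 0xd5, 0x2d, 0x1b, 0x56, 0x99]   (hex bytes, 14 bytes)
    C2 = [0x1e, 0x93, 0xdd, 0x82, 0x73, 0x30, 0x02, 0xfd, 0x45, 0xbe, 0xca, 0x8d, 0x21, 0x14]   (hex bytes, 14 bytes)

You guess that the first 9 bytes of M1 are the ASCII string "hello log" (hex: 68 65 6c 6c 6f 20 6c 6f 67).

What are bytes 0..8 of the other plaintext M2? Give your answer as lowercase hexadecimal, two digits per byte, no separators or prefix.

First, C1 ⊕ C2 = (M1 ⊕ K) ⊕ (M2 ⊕ K) = M1 ⊕ M2, so the key drops out. Then M2 = (M1 ⊕ M2) ⊕ M1 over the first 9 bytes.
byte 0: (d7 ⊕ 1e) ⊕ 68 = c9 ⊕ 68 = a1
byte 1: (ef ⊕ 93) ⊕ 65 = 7c ⊕ 65 = 19
byte 2: (af ⊕ dd) ⊕ 6c = 72 ⊕ 6c = 1e
byte 3: (25 ⊕ 82) ⊕ 6c = a7 ⊕ 6c = cb
byte 4: (73 ⊕ 73) ⊕ 6f = 00 ⊕ 6f = 6f
byte 5: (a6 ⊕ 30) ⊕ 20 = 96 ⊕ 20 = b6
byte 6: (44 ⊕ 02) ⊕ 6c = 46 ⊕ 6c = 2a
byte 7: (39 ⊕ fd) ⊕ 6f = c4 ⊕ 6f = ab
byte 8: (de ⊕ 45) ⊕ 67 = 9b ⊕ 67 = fc

a1191ecb6fb62aabfc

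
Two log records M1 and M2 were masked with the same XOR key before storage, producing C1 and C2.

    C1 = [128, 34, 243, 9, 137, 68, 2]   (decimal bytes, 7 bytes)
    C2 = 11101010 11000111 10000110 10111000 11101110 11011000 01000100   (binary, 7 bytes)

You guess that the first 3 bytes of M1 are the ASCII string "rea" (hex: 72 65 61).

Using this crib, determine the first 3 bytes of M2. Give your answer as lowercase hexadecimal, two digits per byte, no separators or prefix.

188014

First, C1 ⊕ C2 = (M1 ⊕ K) ⊕ (M2 ⊕ K) = M1 ⊕ M2, so the key drops out. Then M2 = (M1 ⊕ M2) ⊕ M1 over the first 3 bytes.
byte 0: (80 ⊕ ea) ⊕ 72 = 6a ⊕ 72 = 18
byte 1: (22 ⊕ c7) ⊕ 65 = e5 ⊕ 65 = 80
byte 2: (f3 ⊕ 86) ⊕ 61 = 75 ⊕ 61 = 14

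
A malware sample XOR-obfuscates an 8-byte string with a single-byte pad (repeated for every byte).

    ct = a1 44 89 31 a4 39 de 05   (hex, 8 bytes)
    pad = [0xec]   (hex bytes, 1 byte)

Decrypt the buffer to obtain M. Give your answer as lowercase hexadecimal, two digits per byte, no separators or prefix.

The 1-byte key repeats, so the effective keystream is ec ec ec ec ec ec ec ec.
byte 0: a1 xor ec = 4d
byte 1: 44 xor ec = a8
byte 2: 89 xor ec = 65
byte 3: 31 xor ec = dd
byte 4: a4 xor ec = 48
byte 5: 39 xor ec = d5
byte 6: de xor ec = 32
byte 7: 05 xor ec = e9

4da865dd48d532e9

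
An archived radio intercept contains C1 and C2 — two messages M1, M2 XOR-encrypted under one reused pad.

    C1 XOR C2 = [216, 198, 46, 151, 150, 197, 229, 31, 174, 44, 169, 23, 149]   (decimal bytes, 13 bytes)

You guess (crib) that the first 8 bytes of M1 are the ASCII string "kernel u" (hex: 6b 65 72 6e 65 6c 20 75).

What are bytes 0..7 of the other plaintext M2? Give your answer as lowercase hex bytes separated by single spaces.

Since C1 ⊕ C2 = M1 ⊕ M2, XORing with the guessed M1 bytes yields the corresponding M2 bytes: M2 = (C1 ⊕ C2) ⊕ M1.
d8 ⊕ 6b = b3
c6 ⊕ 65 = a3
2e ⊕ 72 = 5c
97 ⊕ 6e = f9
96 ⊕ 65 = f3
c5 ⊕ 6c = a9
e5 ⊕ 20 = c5
1f ⊕ 75 = 6a

b3 a3 5c f9 f3 a9 c5 6a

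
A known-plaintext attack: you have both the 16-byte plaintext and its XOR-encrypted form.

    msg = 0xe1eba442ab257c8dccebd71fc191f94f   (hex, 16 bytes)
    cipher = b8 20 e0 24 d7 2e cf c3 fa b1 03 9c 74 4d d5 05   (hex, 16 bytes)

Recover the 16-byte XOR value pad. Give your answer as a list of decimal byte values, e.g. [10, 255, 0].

Since cipher = msg ⊕ pad, XORing both sides with msg gives pad = msg ⊕ cipher.
byte 0: e1 ^ b8 = 59
byte 1: eb ^ 20 = cb
byte 2: a4 ^ e0 = 44
byte 3: 42 ^ 24 = 66
byte 4: ab ^ d7 = 7c
byte 5: 25 ^ 2e = 0b
byte 6: 7c ^ cf = b3
byte 7: 8d ^ c3 = 4e
byte 8: cc ^ fa = 36
byte 9: eb ^ b1 = 5a
byte 10: d7 ^ 03 = d4
byte 11: 1f ^ 9c = 83
byte 12: c1 ^ 74 = b5
byte 13: 91 ^ 4d = dc
byte 14: f9 ^ d5 = 2c
byte 15: 4f ^ 05 = 4a

[89, 203, 68, 102, 124, 11, 179, 78, 54, 90, 212, 131, 181, 220, 44, 74]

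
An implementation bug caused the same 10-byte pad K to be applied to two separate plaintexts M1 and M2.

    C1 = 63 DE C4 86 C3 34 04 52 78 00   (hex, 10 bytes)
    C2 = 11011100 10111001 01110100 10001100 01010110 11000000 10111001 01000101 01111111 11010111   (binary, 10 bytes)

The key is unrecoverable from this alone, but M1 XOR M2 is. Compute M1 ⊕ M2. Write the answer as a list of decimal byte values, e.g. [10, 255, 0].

C1 ⊕ C2 = (M1 ⊕ K) ⊕ (M2 ⊕ K) = M1 ⊕ M2 — the shared key cancels under XOR.
byte 0: 63 xor dc = bf
byte 1: de xor b9 = 67
byte 2: c4 xor 74 = b0
byte 3: 86 xor 8c = 0a
byte 4: c3 xor 56 = 95
byte 5: 34 xor c0 = f4
byte 6: 04 xor b9 = bd
byte 7: 52 xor 45 = 17
byte 8: 78 xor 7f = 07
byte 9: 00 xor d7 = d7

[191, 103, 176, 10, 149, 244, 189, 23, 7, 215]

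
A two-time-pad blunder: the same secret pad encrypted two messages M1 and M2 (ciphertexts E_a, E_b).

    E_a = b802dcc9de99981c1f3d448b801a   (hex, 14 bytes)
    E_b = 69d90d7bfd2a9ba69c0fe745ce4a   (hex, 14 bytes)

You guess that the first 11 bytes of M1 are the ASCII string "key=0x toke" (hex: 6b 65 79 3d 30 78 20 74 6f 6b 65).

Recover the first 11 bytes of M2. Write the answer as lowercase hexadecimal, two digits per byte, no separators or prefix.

babea88f13cb23ceec59c6

First, E_a ⊕ E_b = (M1 ⊕ K) ⊕ (M2 ⊕ K) = M1 ⊕ M2, so the key drops out. Then M2 = (M1 ⊕ M2) ⊕ M1 over the first 11 bytes.
byte 0: (b8 XOR 69) XOR 6b = d1 XOR 6b = ba
byte 1: (02 XOR d9) XOR 65 = db XOR 65 = be
byte 2: (dc XOR 0d) XOR 79 = d1 XOR 79 = a8
byte 3: (c9 XOR 7b) XOR 3d = b2 XOR 3d = 8f
byte 4: (de XOR fd) XOR 30 = 23 XOR 30 = 13
byte 5: (99 XOR 2a) XOR 78 = b3 XOR 78 = cb
byte 6: (98 XOR 9b) XOR 20 = 03 XOR 20 = 23
byte 7: (1c XOR a6) XOR 74 = ba XOR 74 = ce
byte 8: (1f XOR 9c) XOR 6f = 83 XOR 6f = ec
byte 9: (3d XOR 0f) XOR 6b = 32 XOR 6b = 59
byte 10: (44 XOR e7) XOR 65 = a3 XOR 65 = c6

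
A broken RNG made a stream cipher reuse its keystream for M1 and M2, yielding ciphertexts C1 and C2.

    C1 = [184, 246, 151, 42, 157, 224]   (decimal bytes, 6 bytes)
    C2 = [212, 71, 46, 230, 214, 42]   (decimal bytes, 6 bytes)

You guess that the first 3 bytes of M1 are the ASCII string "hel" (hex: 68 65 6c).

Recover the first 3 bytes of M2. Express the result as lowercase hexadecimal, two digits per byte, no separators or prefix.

First, C1 ⊕ C2 = (M1 ⊕ K) ⊕ (M2 ⊕ K) = M1 ⊕ M2, so the key drops out. Then M2 = (M1 ⊕ M2) ⊕ M1 over the first 3 bytes.
byte 0: (b8 XOR d4) XOR 68 = 6c XOR 68 = 04
byte 1: (f6 XOR 47) XOR 65 = b1 XOR 65 = d4
byte 2: (97 XOR 2e) XOR 6c = b9 XOR 6c = d5

04d4d5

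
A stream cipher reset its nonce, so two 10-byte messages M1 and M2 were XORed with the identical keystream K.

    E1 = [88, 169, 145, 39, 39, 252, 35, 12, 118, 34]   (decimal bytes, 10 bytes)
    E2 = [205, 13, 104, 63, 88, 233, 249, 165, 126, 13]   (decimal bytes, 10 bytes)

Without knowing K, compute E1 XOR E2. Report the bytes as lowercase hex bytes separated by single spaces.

E1 ⊕ E2 = (M1 ⊕ K) ⊕ (M2 ⊕ K) = M1 ⊕ M2 — the shared key cancels under XOR.
58 ^ cd = 95
a9 ^ 0d = a4
91 ^ 68 = f9
27 ^ 3f = 18
27 ^ 58 = 7f
fc ^ e9 = 15
23 ^ f9 = da
0c ^ a5 = a9
76 ^ 7e = 08
22 ^ 0d = 2f

95 a4 f9 18 7f 15 da a9 08 2f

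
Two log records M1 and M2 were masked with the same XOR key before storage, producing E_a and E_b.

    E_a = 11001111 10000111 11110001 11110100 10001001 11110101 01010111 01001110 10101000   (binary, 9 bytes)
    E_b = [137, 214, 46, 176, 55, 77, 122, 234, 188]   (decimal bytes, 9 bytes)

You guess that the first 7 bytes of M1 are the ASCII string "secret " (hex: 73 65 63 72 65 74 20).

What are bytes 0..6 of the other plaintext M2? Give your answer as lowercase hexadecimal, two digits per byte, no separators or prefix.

First, E_a ⊕ E_b = (M1 ⊕ K) ⊕ (M2 ⊕ K) = M1 ⊕ M2, so the key drops out. Then M2 = (M1 ⊕ M2) ⊕ M1 over the first 7 bytes.
byte 0: (cf ^ 89) ^ 73 = 46 ^ 73 = 35
byte 1: (87 ^ d6) ^ 65 = 51 ^ 65 = 34
byte 2: (f1 ^ 2e) ^ 63 = df ^ 63 = bc
byte 3: (f4 ^ b0) ^ 72 = 44 ^ 72 = 36
byte 4: (89 ^ 37) ^ 65 = be ^ 65 = db
byte 5: (f5 ^ 4d) ^ 74 = b8 ^ 74 = cc
byte 6: (57 ^ 7a) ^ 20 = 2d ^ 20 = 0d

3534bc36dbcc0d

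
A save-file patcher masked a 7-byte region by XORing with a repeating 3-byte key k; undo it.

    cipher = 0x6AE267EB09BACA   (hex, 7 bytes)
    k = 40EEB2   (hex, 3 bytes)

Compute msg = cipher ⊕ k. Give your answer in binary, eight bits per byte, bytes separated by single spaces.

The 3-byte key repeats, so the effective keystream is 40 ee b2 40 ee b2 40.
byte 0: 106 XOR  64 =  42
byte 1: 226 XOR 238 =  12
byte 2: 103 XOR 178 = 213
byte 3: 235 XOR  64 = 171
byte 4:   9 XOR 238 = 231
byte 5: 186 XOR 178 =   8
byte 6: 202 XOR  64 = 138

00101010 00001100 11010101 10101011 11100111 00001000 10001010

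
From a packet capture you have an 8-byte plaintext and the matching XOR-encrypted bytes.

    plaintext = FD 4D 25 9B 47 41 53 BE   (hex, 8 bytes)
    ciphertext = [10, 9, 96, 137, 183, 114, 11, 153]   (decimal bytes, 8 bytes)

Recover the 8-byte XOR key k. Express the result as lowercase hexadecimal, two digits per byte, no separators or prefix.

Since ciphertext = plaintext ⊕ k, XORing both sides with plaintext gives k = plaintext ⊕ ciphertext.
byte 0: 253 xor  10 = 247
byte 1:  77 xor   9 =  68
byte 2:  37 xor  96 =  69
byte 3: 155 xor 137 =  18
byte 4:  71 xor 183 = 240
byte 5:  65 xor 114 =  51
byte 6:  83 xor  11 =  88
byte 7: 190 xor 153 =  39

f7444512f0335827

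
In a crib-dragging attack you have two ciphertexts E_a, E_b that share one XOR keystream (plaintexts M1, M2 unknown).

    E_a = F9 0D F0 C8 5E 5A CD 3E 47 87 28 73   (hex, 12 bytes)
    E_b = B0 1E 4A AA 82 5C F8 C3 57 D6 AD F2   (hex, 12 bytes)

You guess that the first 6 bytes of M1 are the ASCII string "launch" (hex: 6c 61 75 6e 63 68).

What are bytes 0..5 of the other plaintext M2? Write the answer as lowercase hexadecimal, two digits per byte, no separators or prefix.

First, E_a ⊕ E_b = (M1 ⊕ K) ⊕ (M2 ⊕ K) = M1 ⊕ M2, so the key drops out. Then M2 = (M1 ⊕ M2) ⊕ M1 over the first 6 bytes.
byte 0: (f9 ^ b0) ^ 6c = 49 ^ 6c = 25
byte 1: (0d ^ 1e) ^ 61 = 13 ^ 61 = 72
byte 2: (f0 ^ 4a) ^ 75 = ba ^ 75 = cf
byte 3: (c8 ^ aa) ^ 6e = 62 ^ 6e = 0c
byte 4: (5e ^ 82) ^ 63 = dc ^ 63 = bf
byte 5: (5a ^ 5c) ^ 68 = 06 ^ 68 = 6e

2572cf0cbf6e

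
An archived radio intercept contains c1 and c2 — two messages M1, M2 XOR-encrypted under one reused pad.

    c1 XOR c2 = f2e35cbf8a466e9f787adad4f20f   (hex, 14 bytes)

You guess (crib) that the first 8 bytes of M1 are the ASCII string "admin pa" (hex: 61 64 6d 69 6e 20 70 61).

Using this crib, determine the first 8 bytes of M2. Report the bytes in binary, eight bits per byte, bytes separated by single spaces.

10010011 10000111 00110001 11010110 11100100 01100110 00011110 11111110

Since c1 ⊕ c2 = M1 ⊕ M2, XORing with the guessed M1 bytes yields the corresponding M2 bytes: M2 = (c1 ⊕ c2) ⊕ M1.
byte 0: 242 xor  97 = 147
byte 1: 227 xor 100 = 135
byte 2:  92 xor 109 =  49
byte 3: 191 xor 105 = 214
byte 4: 138 xor 110 = 228
byte 5:  70 xor  32 = 102
byte 6: 110 xor 112 =  30
byte 7: 159 xor  97 = 254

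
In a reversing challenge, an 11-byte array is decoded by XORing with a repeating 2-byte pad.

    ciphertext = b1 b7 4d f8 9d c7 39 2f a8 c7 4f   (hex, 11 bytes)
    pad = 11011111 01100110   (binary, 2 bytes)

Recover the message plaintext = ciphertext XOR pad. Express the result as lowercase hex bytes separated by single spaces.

6e d1 92 9e 42 a1 e6 49 77 a1 90

The 2-byte key repeats, so the effective keystream is df 66 df 66 df 66 df 66 df 66 df.
byte 0: 177 xor 223 = 110
byte 1: 183 xor 102 = 209
byte 2:  77 xor 223 = 146
byte 3: 248 xor 102 = 158
byte 4: 157 xor 223 =  66
byte 5: 199 xor 102 = 161
byte 6:  57 xor 223 = 230
byte 7:  47 xor 102 =  73
byte 8: 168 xor 223 = 119
byte 9: 199 xor 102 = 161
byte 10:  79 xor 223 = 144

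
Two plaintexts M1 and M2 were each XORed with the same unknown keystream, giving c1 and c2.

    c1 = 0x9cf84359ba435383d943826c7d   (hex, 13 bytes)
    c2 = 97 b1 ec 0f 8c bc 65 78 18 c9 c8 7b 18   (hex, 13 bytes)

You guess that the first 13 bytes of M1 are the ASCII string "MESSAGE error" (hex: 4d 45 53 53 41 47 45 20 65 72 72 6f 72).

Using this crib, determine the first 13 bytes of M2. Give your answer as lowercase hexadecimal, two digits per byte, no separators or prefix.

460cfc0577b873dba4f8387817

First, c1 ⊕ c2 = (M1 ⊕ K) ⊕ (M2 ⊕ K) = M1 ⊕ M2, so the key drops out. Then M2 = (M1 ⊕ M2) ⊕ M1 over the first 13 bytes.
byte 0: (9c xor 97) xor 4d = 0b xor 4d = 46
byte 1: (f8 xor b1) xor 45 = 49 xor 45 = 0c
byte 2: (43 xor ec) xor 53 = af xor 53 = fc
byte 3: (59 xor 0f) xor 53 = 56 xor 53 = 05
byte 4: (ba xor 8c) xor 41 = 36 xor 41 = 77
byte 5: (43 xor bc) xor 47 = ff xor 47 = b8
byte 6: (53 xor 65) xor 45 = 36 xor 45 = 73
byte 7: (83 xor 78) xor 20 = fb xor 20 = db
byte 8: (d9 xor 18) xor 65 = c1 xor 65 = a4
byte 9: (43 xor c9) xor 72 = 8a xor 72 = f8
byte 10: (82 xor c8) xor 72 = 4a xor 72 = 38
byte 11: (6c xor 7b) xor 6f = 17 xor 6f = 78
byte 12: (7d xor 18) xor 72 = 65 xor 72 = 17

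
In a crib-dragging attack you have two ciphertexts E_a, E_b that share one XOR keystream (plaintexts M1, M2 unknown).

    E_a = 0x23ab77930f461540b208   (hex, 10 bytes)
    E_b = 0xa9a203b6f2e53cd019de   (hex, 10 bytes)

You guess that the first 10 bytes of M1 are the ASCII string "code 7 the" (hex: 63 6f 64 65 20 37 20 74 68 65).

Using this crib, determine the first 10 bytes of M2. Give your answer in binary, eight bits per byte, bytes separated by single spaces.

First, E_a ⊕ E_b = (M1 ⊕ K) ⊕ (M2 ⊕ K) = M1 ⊕ M2, so the key drops out. Then M2 = (M1 ⊕ M2) ⊕ M1 over the first 10 bytes.
byte 0: (23 xor a9) xor 63 = 8a xor 63 = e9
byte 1: (ab xor a2) xor 6f = 09 xor 6f = 66
byte 2: (77 xor 03) xor 64 = 74 xor 64 = 10
byte 3: (93 xor b6) xor 65 = 25 xor 65 = 40
byte 4: (0f xor f2) xor 20 = fd xor 20 = dd
byte 5: (46 xor e5) xor 37 = a3 xor 37 = 94
byte 6: (15 xor 3c) xor 20 = 29 xor 20 = 09
byte 7: (40 xor d0) xor 74 = 90 xor 74 = e4
byte 8: (b2 xor 19) xor 68 = ab xor 68 = c3
byte 9: (08 xor de) xor 65 = d6 xor 65 = b3

11101001 01100110 00010000 01000000 11011101 10010100 00001001 11100100 11000011 10110011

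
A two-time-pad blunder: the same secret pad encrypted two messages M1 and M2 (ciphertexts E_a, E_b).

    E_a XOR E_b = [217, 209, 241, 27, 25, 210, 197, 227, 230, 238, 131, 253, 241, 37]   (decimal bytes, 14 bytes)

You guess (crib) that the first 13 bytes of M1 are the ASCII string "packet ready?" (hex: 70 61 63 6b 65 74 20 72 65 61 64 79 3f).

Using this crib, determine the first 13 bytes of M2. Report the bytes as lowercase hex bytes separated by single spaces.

Since E_a ⊕ E_b = M1 ⊕ M2, XORing with the guessed M1 bytes yields the corresponding M2 bytes: M2 = (E_a ⊕ E_b) ⊕ M1.
byte 0: 11011001 ^ 01110000 = 10101001
byte 1: 11010001 ^ 01100001 = 10110000
byte 2: 11110001 ^ 01100011 = 10010010
byte 3: 00011011 ^ 01101011 = 01110000
byte 4: 00011001 ^ 01100101 = 01111100
byte 5: 11010010 ^ 01110100 = 10100110
byte 6: 11000101 ^ 00100000 = 11100101
byte 7: 11100011 ^ 01110010 = 10010001
byte 8: 11100110 ^ 01100101 = 10000011
byte 9: 11101110 ^ 01100001 = 10001111
byte 10: 10000011 ^ 01100100 = 11100111
byte 11: 11111101 ^ 01111001 = 10000100
byte 12: 11110001 ^ 00111111 = 11001110

a9 b0 92 70 7c a6 e5 91 83 8f e7 84 ce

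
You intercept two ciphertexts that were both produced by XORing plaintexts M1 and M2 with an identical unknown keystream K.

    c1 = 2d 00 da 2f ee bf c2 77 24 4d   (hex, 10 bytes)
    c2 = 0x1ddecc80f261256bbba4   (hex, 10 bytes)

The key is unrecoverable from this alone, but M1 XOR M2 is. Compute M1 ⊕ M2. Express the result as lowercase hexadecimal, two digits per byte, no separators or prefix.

30de16af1cdee71c9fe9

c1 ⊕ c2 = (M1 ⊕ K) ⊕ (M2 ⊕ K) = M1 ⊕ M2 — the shared key cancels under XOR.
byte 0: 2d xor 1d = 30
byte 1: 00 xor de = de
byte 2: da xor cc = 16
byte 3: 2f xor 80 = af
byte 4: ee xor f2 = 1c
byte 5: bf xor 61 = de
byte 6: c2 xor 25 = e7
byte 7: 77 xor 6b = 1c
byte 8: 24 xor bb = 9f
byte 9: 4d xor a4 = e9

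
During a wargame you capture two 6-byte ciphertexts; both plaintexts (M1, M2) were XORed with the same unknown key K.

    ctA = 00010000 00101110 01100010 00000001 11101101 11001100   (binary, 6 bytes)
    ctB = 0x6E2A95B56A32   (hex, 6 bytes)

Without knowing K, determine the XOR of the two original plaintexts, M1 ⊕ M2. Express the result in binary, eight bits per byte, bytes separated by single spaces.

ctA ⊕ ctB = (M1 ⊕ K) ⊕ (M2 ⊕ K) = M1 ⊕ M2 — the shared key cancels under XOR.
10 ^ 6e = 7e
2e ^ 2a = 04
62 ^ 95 = f7
01 ^ b5 = b4
ed ^ 6a = 87
cc ^ 32 = fe

01111110 00000100 11110111 10110100 10000111 11111110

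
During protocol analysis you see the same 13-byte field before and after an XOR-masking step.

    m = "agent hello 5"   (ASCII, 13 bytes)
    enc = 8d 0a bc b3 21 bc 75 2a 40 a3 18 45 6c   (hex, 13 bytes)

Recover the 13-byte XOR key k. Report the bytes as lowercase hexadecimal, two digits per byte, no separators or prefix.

Since enc = m ⊕ k, XORing both sides with m gives k = m ⊕ enc.
61 ^ 8d = ec
67 ^ 0a = 6d
65 ^ bc = d9
6e ^ b3 = dd
74 ^ 21 = 55
20 ^ bc = 9c
68 ^ 75 = 1d
65 ^ 2a = 4f
6c ^ 40 = 2c
6c ^ a3 = cf
6f ^ 18 = 77
20 ^ 45 = 65
35 ^ 6c = 59

ec6dd9dd559c1d4f2ccf776559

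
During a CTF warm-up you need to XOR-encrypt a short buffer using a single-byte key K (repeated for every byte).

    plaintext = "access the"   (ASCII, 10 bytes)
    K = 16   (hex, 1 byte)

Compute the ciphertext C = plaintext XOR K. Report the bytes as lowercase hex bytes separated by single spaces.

77 75 75 73 65 65 36 62 7e 73

The 1-byte key repeats, so the effective keystream is 16 16 16 16 16 16 16 16 16 16.
byte 0: 01100001 XOR 00010110 = 01110111
byte 1: 01100011 XOR 00010110 = 01110101
byte 2: 01100011 XOR 00010110 = 01110101
byte 3: 01100101 XOR 00010110 = 01110011
byte 4: 01110011 XOR 00010110 = 01100101
byte 5: 01110011 XOR 00010110 = 01100101
byte 6: 00100000 XOR 00010110 = 00110110
byte 7: 01110100 XOR 00010110 = 01100010
byte 8: 01101000 XOR 00010110 = 01111110
byte 9: 01100101 XOR 00010110 = 01110011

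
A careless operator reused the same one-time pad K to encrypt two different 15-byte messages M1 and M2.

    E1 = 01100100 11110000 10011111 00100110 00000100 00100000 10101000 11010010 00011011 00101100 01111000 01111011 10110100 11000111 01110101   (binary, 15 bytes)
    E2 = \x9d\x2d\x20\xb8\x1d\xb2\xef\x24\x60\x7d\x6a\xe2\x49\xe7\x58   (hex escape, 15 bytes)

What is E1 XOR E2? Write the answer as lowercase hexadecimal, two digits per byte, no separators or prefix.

f9ddbf9e199247f67b511299fd202d

E1 ⊕ E2 = (M1 ⊕ K) ⊕ (M2 ⊕ K) = M1 ⊕ M2 — the shared key cancels under XOR.
01100100 ^ 10011101 = 11111001
11110000 ^ 00101101 = 11011101
10011111 ^ 00100000 = 10111111
00100110 ^ 10111000 = 10011110
00000100 ^ 00011101 = 00011001
00100000 ^ 10110010 = 10010010
10101000 ^ 11101111 = 01000111
11010010 ^ 00100100 = 11110110
00011011 ^ 01100000 = 01111011
00101100 ^ 01111101 = 01010001
01111000 ^ 01101010 = 00010010
01111011 ^ 11100010 = 10011001
10110100 ^ 01001001 = 11111101
11000111 ^ 11100111 = 00100000
01110101 ^ 01011000 = 00101101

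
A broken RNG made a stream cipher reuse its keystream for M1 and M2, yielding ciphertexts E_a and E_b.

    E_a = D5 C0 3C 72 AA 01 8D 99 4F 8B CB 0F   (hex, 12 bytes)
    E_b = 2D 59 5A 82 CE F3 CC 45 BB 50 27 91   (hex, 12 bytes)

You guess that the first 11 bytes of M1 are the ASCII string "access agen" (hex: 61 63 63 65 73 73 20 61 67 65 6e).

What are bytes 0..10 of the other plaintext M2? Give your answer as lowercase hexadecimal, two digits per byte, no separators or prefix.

99fa0595178161bd93be82

First, E_a ⊕ E_b = (M1 ⊕ K) ⊕ (M2 ⊕ K) = M1 ⊕ M2, so the key drops out. Then M2 = (M1 ⊕ M2) ⊕ M1 over the first 11 bytes.
byte 0: (d5 ^ 2d) ^ 61 = f8 ^ 61 = 99
byte 1: (c0 ^ 59) ^ 63 = 99 ^ 63 = fa
byte 2: (3c ^ 5a) ^ 63 = 66 ^ 63 = 05
byte 3: (72 ^ 82) ^ 65 = f0 ^ 65 = 95
byte 4: (aa ^ ce) ^ 73 = 64 ^ 73 = 17
byte 5: (01 ^ f3) ^ 73 = f2 ^ 73 = 81
byte 6: (8d ^ cc) ^ 20 = 41 ^ 20 = 61
byte 7: (99 ^ 45) ^ 61 = dc ^ 61 = bd
byte 8: (4f ^ bb) ^ 67 = f4 ^ 67 = 93
byte 9: (8b ^ 50) ^ 65 = db ^ 65 = be
byte 10: (cb ^ 27) ^ 6e = ec ^ 6e = 82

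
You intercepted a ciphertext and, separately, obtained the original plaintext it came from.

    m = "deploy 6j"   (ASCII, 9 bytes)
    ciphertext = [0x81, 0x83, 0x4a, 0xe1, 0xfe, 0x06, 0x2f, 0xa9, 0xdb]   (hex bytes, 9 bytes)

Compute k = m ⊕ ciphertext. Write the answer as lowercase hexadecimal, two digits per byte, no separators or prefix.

e5e63a8d917f0f9fb1

Since ciphertext = m ⊕ k, XORing both sides with m gives k = m ⊕ ciphertext.
byte 0: 64 XOR 81 = e5
byte 1: 65 XOR 83 = e6
byte 2: 70 XOR 4a = 3a
byte 3: 6c XOR e1 = 8d
byte 4: 6f XOR fe = 91
byte 5: 79 XOR 06 = 7f
byte 6: 20 XOR 2f = 0f
byte 7: 36 XOR a9 = 9f
byte 8: 6a XOR db = b1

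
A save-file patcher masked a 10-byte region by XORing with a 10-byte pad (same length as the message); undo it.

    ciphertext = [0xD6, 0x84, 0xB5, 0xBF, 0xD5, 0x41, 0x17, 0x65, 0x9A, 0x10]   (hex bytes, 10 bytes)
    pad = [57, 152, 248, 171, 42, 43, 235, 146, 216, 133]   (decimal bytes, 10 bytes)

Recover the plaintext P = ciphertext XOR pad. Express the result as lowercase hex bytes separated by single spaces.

ef 1c 4d 14 ff 6a fc f7 42 95

XOR is its own inverse, so applying the key byte-wise gives the result directly.
11010110 ⊕ 00111001 = 11101111
10000100 ⊕ 10011000 = 00011100
10110101 ⊕ 11111000 = 01001101
10111111 ⊕ 10101011 = 00010100
11010101 ⊕ 00101010 = 11111111
01000001 ⊕ 00101011 = 01101010
00010111 ⊕ 11101011 = 11111100
01100101 ⊕ 10010010 = 11110111
10011010 ⊕ 11011000 = 01000010
00010000 ⊕ 10000101 = 10010101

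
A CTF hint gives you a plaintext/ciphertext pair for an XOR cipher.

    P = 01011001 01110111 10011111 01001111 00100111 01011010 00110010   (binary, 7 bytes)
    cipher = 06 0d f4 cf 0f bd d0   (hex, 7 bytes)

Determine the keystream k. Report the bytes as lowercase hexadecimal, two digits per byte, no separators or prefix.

Since cipher = P ⊕ k, XORing both sides with P gives k = P ⊕ cipher.
 89 ^   6 =  95
119 ^  13 = 122
159 ^ 244 = 107
 79 ^ 207 = 128
 39 ^  15 =  40
 90 ^ 189 = 231
 50 ^ 208 = 226

5f7a6b8028e7e2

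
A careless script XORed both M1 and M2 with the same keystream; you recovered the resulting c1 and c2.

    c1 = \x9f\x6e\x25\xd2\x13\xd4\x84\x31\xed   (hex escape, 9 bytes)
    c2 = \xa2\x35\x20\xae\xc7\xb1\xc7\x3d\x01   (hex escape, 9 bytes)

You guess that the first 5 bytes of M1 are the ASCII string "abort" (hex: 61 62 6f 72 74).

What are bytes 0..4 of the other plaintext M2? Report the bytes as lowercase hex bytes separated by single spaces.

First, c1 ⊕ c2 = (M1 ⊕ K) ⊕ (M2 ⊕ K) = M1 ⊕ M2, so the key drops out. Then M2 = (M1 ⊕ M2) ⊕ M1 over the first 5 bytes.
byte 0: (9f XOR a2) XOR 61 = 3d XOR 61 = 5c
byte 1: (6e XOR 35) XOR 62 = 5b XOR 62 = 39
byte 2: (25 XOR 20) XOR 6f = 05 XOR 6f = 6a
byte 3: (d2 XOR ae) XOR 72 = 7c XOR 72 = 0e
byte 4: (13 XOR c7) XOR 74 = d4 XOR 74 = a0

5c 39 6a 0e a0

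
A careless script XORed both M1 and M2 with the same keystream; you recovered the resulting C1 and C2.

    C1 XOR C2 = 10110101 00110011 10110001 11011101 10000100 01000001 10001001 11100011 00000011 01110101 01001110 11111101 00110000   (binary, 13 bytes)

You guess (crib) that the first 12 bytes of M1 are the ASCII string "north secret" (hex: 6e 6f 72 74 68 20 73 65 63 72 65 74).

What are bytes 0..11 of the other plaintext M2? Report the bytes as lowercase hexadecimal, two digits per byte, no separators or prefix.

Since C1 ⊕ C2 = M1 ⊕ M2, XORing with the guessed M1 bytes yields the corresponding M2 bytes: M2 = (C1 ⊕ C2) ⊕ M1.
10110101 ⊕ 01101110 = 11011011
00110011 ⊕ 01101111 = 01011100
10110001 ⊕ 01110010 = 11000011
11011101 ⊕ 01110100 = 10101001
10000100 ⊕ 01101000 = 11101100
01000001 ⊕ 00100000 = 01100001
10001001 ⊕ 01110011 = 11111010
11100011 ⊕ 01100101 = 10000110
00000011 ⊕ 01100011 = 01100000
01110101 ⊕ 01110010 = 00000111
01001110 ⊕ 01100101 = 00101011
11111101 ⊕ 01110100 = 10001001

db5cc3a9ec61fa8660072b89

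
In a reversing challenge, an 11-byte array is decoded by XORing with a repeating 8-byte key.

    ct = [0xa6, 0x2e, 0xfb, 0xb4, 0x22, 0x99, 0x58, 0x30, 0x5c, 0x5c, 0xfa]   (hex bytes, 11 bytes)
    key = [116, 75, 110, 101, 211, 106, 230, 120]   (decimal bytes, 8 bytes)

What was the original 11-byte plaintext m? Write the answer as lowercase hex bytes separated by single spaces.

d2 65 95 d1 f1 f3 be 48 28 17 94

The 8-byte key repeats, so the effective keystream is 74 4b 6e 65 d3 6a e6 78 74 4b 6e.
byte 0: 166 ⊕ 116 = 210
byte 1:  46 ⊕  75 = 101
byte 2: 251 ⊕ 110 = 149
byte 3: 180 ⊕ 101 = 209
byte 4:  34 ⊕ 211 = 241
byte 5: 153 ⊕ 106 = 243
byte 6:  88 ⊕ 230 = 190
byte 7:  48 ⊕ 120 =  72
byte 8:  92 ⊕ 116 =  40
byte 9:  92 ⊕  75 =  23
byte 10: 250 ⊕ 110 = 148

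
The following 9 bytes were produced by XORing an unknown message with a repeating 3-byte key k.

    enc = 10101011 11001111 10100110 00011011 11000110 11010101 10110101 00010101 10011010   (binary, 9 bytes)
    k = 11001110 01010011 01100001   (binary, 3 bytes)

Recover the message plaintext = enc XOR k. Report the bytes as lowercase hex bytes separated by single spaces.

The 3-byte key repeats, so the effective keystream is ce 53 61 ce 53 61 ce 53 61.
byte 0: ab ⊕ ce = 65
byte 1: cf ⊕ 53 = 9c
byte 2: a6 ⊕ 61 = c7
byte 3: 1b ⊕ ce = d5
byte 4: c6 ⊕ 53 = 95
byte 5: d5 ⊕ 61 = b4
byte 6: b5 ⊕ ce = 7b
byte 7: 15 ⊕ 53 = 46
byte 8: 9a ⊕ 61 = fb

65 9c c7 d5 95 b4 7b 46 fb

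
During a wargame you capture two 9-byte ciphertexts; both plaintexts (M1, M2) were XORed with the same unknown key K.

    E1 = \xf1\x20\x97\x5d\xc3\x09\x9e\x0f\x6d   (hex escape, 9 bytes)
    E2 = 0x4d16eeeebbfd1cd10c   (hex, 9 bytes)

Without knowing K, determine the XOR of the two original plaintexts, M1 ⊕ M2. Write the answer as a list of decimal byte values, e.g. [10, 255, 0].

[188, 54, 121, 179, 120, 244, 130, 222, 97]

E1 ⊕ E2 = (M1 ⊕ K) ⊕ (M2 ⊕ K) = M1 ⊕ M2 — the shared key cancels under XOR.
byte 0: f1 xor 4d = bc
byte 1: 20 xor 16 = 36
byte 2: 97 xor ee = 79
byte 3: 5d xor ee = b3
byte 4: c3 xor bb = 78
byte 5: 09 xor fd = f4
byte 6: 9e xor 1c = 82
byte 7: 0f xor d1 = de
byte 8: 6d xor 0c = 61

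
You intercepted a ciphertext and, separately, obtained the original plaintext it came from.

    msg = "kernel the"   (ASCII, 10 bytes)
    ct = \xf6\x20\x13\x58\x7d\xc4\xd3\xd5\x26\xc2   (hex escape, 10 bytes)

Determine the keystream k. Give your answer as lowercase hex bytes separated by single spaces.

9d 45 61 36 18 a8 f3 a1 4e a7

Since ct = msg ⊕ k, XORing both sides with msg gives k = msg ⊕ ct.
6b XOR f6 = 9d
65 XOR 20 = 45
72 XOR 13 = 61
6e XOR 58 = 36
65 XOR 7d = 18
6c XOR c4 = a8
20 XOR d3 = f3
74 XOR d5 = a1
68 XOR 26 = 4e
65 XOR c2 = a7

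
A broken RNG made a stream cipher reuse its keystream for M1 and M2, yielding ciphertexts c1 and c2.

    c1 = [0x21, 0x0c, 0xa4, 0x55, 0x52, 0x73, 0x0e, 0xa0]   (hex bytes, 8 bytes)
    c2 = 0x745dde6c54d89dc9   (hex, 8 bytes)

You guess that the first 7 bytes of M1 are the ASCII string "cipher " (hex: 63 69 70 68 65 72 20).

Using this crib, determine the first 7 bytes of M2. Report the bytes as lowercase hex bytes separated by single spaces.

First, c1 ⊕ c2 = (M1 ⊕ K) ⊕ (M2 ⊕ K) = M1 ⊕ M2, so the key drops out. Then M2 = (M1 ⊕ M2) ⊕ M1 over the first 7 bytes.
byte 0: (21 ^ 74) ^ 63 = 55 ^ 63 = 36
byte 1: (0c ^ 5d) ^ 69 = 51 ^ 69 = 38
byte 2: (a4 ^ de) ^ 70 = 7a ^ 70 = 0a
byte 3: (55 ^ 6c) ^ 68 = 39 ^ 68 = 51
byte 4: (52 ^ 54) ^ 65 = 06 ^ 65 = 63
byte 5: (73 ^ d8) ^ 72 = ab ^ 72 = d9
byte 6: (0e ^ 9d) ^ 20 = 93 ^ 20 = b3

36 38 0a 51 63 d9 b3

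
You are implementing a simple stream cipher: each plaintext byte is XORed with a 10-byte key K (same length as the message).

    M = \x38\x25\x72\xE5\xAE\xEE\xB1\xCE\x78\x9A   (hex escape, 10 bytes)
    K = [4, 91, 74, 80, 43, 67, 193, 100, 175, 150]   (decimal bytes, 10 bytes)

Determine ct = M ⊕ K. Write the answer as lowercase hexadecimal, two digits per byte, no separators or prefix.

byte 0:  56 ⊕   4 =  60
byte 1:  37 ⊕  91 = 126
byte 2: 114 ⊕  74 =  56
byte 3: 229 ⊕  80 = 181
byte 4: 174 ⊕  43 = 133
byte 5: 238 ⊕  67 = 173
byte 6: 177 ⊕ 193 = 112
byte 7: 206 ⊕ 100 = 170
byte 8: 120 ⊕ 175 = 215
byte 9: 154 ⊕ 150 =  12

3c7e38b585ad70aad70c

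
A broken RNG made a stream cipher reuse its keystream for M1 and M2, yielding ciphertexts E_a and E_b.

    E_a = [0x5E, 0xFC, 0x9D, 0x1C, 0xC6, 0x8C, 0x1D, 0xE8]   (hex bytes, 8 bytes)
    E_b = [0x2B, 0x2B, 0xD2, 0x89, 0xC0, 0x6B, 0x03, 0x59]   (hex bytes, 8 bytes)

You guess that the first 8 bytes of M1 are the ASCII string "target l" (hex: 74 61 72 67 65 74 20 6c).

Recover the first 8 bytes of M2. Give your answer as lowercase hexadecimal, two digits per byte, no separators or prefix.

First, E_a ⊕ E_b = (M1 ⊕ K) ⊕ (M2 ⊕ K) = M1 ⊕ M2, so the key drops out. Then M2 = (M1 ⊕ M2) ⊕ M1 over the first 8 bytes.
byte 0: (5e xor 2b) xor 74 = 75 xor 74 = 01
byte 1: (fc xor 2b) xor 61 = d7 xor 61 = b6
byte 2: (9d xor d2) xor 72 = 4f xor 72 = 3d
byte 3: (1c xor 89) xor 67 = 95 xor 67 = f2
byte 4: (c6 xor c0) xor 65 = 06 xor 65 = 63
byte 5: (8c xor 6b) xor 74 = e7 xor 74 = 93
byte 6: (1d xor 03) xor 20 = 1e xor 20 = 3e
byte 7: (e8 xor 59) xor 6c = b1 xor 6c = dd

01b63df263933edd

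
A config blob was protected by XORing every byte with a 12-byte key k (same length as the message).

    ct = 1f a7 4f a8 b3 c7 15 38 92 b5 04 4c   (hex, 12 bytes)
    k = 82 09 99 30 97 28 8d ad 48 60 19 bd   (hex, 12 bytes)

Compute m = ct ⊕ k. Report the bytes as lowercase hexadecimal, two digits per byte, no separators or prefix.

9daed69824ef9895dad51df1

XOR is its own inverse, so applying the key byte-wise gives the result directly.
1f xor 82 = 9d
a7 xor 09 = ae
4f xor 99 = d6
a8 xor 30 = 98
b3 xor 97 = 24
c7 xor 28 = ef
15 xor 8d = 98
38 xor ad = 95
92 xor 48 = da
b5 xor 60 = d5
04 xor 19 = 1d
4c xor bd = f1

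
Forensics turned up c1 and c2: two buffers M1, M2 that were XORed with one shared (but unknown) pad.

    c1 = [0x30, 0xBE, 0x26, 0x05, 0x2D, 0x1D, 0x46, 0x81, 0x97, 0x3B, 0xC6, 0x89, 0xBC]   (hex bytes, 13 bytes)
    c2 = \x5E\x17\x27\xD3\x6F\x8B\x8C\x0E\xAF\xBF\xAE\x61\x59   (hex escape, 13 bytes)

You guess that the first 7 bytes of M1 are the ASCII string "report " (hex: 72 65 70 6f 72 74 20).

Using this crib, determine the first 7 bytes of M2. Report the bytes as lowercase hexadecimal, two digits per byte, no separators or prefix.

First, c1 ⊕ c2 = (M1 ⊕ K) ⊕ (M2 ⊕ K) = M1 ⊕ M2, so the key drops out. Then M2 = (M1 ⊕ M2) ⊕ M1 over the first 7 bytes.
byte 0: (30 ⊕ 5e) ⊕ 72 = 6e ⊕ 72 = 1c
byte 1: (be ⊕ 17) ⊕ 65 = a9 ⊕ 65 = cc
byte 2: (26 ⊕ 27) ⊕ 70 = 01 ⊕ 70 = 71
byte 3: (05 ⊕ d3) ⊕ 6f = d6 ⊕ 6f = b9
byte 4: (2d ⊕ 6f) ⊕ 72 = 42 ⊕ 72 = 30
byte 5: (1d ⊕ 8b) ⊕ 74 = 96 ⊕ 74 = e2
byte 6: (46 ⊕ 8c) ⊕ 20 = ca ⊕ 20 = ea

1ccc71b930e2ea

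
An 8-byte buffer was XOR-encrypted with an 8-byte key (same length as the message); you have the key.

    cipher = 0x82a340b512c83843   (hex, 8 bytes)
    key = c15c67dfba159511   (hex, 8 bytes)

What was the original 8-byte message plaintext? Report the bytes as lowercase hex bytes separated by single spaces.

43 ff 27 6a a8 dd ad 52

XOR is its own inverse, so applying the key byte-wise gives the result directly.
10000010 ^ 11000001 = 01000011
10100011 ^ 01011100 = 11111111
01000000 ^ 01100111 = 00100111
10110101 ^ 11011111 = 01101010
00010010 ^ 10111010 = 10101000
11001000 ^ 00010101 = 11011101
00111000 ^ 10010101 = 10101101
01000011 ^ 00010001 = 01010010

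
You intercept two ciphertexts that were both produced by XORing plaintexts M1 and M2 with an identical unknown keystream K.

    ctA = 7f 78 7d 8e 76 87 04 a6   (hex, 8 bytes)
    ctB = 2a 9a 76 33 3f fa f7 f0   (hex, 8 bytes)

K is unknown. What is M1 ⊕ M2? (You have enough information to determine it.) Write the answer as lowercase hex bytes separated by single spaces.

ctA ⊕ ctB = (M1 ⊕ K) ⊕ (M2 ⊕ K) = M1 ⊕ M2 — the shared key cancels under XOR.
7f XOR 2a = 55
78 XOR 9a = e2
7d XOR 76 = 0b
8e XOR 33 = bd
76 XOR 3f = 49
87 XOR fa = 7d
04 XOR f7 = f3
a6 XOR f0 = 56

55 e2 0b bd 49 7d f3 56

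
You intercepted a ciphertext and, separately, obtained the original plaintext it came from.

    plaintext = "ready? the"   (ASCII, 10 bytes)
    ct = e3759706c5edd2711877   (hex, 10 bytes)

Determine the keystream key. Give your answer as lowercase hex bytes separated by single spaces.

Since ct = plaintext ⊕ key, XORing both sides with plaintext gives key = plaintext ⊕ ct.
01110010 ^ 11100011 = 10010001
01100101 ^ 01110101 = 00010000
01100001 ^ 10010111 = 11110110
01100100 ^ 00000110 = 01100010
01111001 ^ 11000101 = 10111100
00111111 ^ 11101101 = 11010010
00100000 ^ 11010010 = 11110010
01110100 ^ 01110001 = 00000101
01101000 ^ 00011000 = 01110000
01100101 ^ 01110111 = 00010010

91 10 f6 62 bc d2 f2 05 70 12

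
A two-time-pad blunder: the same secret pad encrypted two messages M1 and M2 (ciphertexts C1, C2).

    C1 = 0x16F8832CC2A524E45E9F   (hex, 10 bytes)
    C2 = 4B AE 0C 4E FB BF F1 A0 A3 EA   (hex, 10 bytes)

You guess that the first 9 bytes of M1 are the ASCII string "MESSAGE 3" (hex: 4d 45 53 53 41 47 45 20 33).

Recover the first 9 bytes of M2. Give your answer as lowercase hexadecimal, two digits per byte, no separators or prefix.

1013dc31785d9064ce

First, C1 ⊕ C2 = (M1 ⊕ K) ⊕ (M2 ⊕ K) = M1 ⊕ M2, so the key drops out. Then M2 = (M1 ⊕ M2) ⊕ M1 over the first 9 bytes.
byte 0: (16 ⊕ 4b) ⊕ 4d = 5d ⊕ 4d = 10
byte 1: (f8 ⊕ ae) ⊕ 45 = 56 ⊕ 45 = 13
byte 2: (83 ⊕ 0c) ⊕ 53 = 8f ⊕ 53 = dc
byte 3: (2c ⊕ 4e) ⊕ 53 = 62 ⊕ 53 = 31
byte 4: (c2 ⊕ fb) ⊕ 41 = 39 ⊕ 41 = 78
byte 5: (a5 ⊕ bf) ⊕ 47 = 1a ⊕ 47 = 5d
byte 6: (24 ⊕ f1) ⊕ 45 = d5 ⊕ 45 = 90
byte 7: (e4 ⊕ a0) ⊕ 20 = 44 ⊕ 20 = 64
byte 8: (5e ⊕ a3) ⊕ 33 = fd ⊕ 33 = ce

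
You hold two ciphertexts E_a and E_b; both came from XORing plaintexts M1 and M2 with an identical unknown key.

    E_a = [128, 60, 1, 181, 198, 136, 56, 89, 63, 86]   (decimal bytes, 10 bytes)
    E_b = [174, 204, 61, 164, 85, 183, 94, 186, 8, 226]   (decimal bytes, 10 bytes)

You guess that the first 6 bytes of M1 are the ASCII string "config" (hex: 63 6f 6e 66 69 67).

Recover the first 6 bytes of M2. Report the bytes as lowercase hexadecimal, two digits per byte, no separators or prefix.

First, E_a ⊕ E_b = (M1 ⊕ K) ⊕ (M2 ⊕ K) = M1 ⊕ M2, so the key drops out. Then M2 = (M1 ⊕ M2) ⊕ M1 over the first 6 bytes.
byte 0: (80 ⊕ ae) ⊕ 63 = 2e ⊕ 63 = 4d
byte 1: (3c ⊕ cc) ⊕ 6f = f0 ⊕ 6f = 9f
byte 2: (01 ⊕ 3d) ⊕ 6e = 3c ⊕ 6e = 52
byte 3: (b5 ⊕ a4) ⊕ 66 = 11 ⊕ 66 = 77
byte 4: (c6 ⊕ 55) ⊕ 69 = 93 ⊕ 69 = fa
byte 5: (88 ⊕ b7) ⊕ 67 = 3f ⊕ 67 = 58

4d9f5277fa58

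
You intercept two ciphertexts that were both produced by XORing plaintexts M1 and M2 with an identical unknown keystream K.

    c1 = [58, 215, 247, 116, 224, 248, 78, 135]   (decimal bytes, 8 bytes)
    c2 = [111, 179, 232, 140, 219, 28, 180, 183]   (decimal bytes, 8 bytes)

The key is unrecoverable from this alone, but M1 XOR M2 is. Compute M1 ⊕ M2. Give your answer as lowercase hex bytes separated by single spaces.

55 64 1f f8 3b e4 fa 30

c1 ⊕ c2 = (M1 ⊕ K) ⊕ (M2 ⊕ K) = M1 ⊕ M2 — the shared key cancels under XOR.
3a ⊕ 6f = 55
d7 ⊕ b3 = 64
f7 ⊕ e8 = 1f
74 ⊕ 8c = f8
e0 ⊕ db = 3b
f8 ⊕ 1c = e4
4e ⊕ b4 = fa
87 ⊕ b7 = 30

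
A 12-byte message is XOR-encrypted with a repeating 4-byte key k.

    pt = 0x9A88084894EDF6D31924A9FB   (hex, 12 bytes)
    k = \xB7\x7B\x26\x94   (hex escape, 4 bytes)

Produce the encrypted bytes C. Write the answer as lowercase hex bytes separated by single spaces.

2d f3 2e dc 23 96 d0 47 ae 5f 8f 6f

The 4-byte key repeats, so the effective keystream is b7 7b 26 94 b7 7b 26 94 b7 7b 26 94.
byte 0: 154 XOR 183 =  45
byte 1: 136 XOR 123 = 243
byte 2:   8 XOR  38 =  46
byte 3:  72 XOR 148 = 220
byte 4: 148 XOR 183 =  35
byte 5: 237 XOR 123 = 150
byte 6: 246 XOR  38 = 208
byte 7: 211 XOR 148 =  71
byte 8:  25 XOR 183 = 174
byte 9:  36 XOR 123 =  95
byte 10: 169 XOR  38 = 143
byte 11: 251 XOR 148 = 111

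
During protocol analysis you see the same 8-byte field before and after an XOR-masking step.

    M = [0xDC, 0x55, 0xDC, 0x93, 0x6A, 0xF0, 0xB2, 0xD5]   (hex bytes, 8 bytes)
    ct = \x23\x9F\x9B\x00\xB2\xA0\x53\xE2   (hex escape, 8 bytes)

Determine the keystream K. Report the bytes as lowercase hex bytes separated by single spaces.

Since ct = M ⊕ K, XORing both sides with M gives K = M ⊕ ct.
220 ^  35 = 255
 85 ^ 159 = 202
220 ^ 155 =  71
147 ^   0 = 147
106 ^ 178 = 216
240 ^ 160 =  80
178 ^  83 = 225
213 ^ 226 =  55

ff ca 47 93 d8 50 e1 37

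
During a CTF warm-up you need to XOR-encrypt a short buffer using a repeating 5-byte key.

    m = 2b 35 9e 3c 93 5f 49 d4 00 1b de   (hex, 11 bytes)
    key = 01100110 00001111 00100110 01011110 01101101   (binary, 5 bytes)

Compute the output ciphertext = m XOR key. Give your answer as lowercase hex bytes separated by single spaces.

The 5-byte key repeats, so the effective keystream is 66 0f 26 5e 6d 66 0f 26 5e 6d 66.
byte 0:  43 ⊕ 102 =  77
byte 1:  53 ⊕  15 =  58
byte 2: 158 ⊕  38 = 184
byte 3:  60 ⊕  94 =  98
byte 4: 147 ⊕ 109 = 254
byte 5:  95 ⊕ 102 =  57
byte 6:  73 ⊕  15 =  70
byte 7: 212 ⊕  38 = 242
byte 8:   0 ⊕  94 =  94
byte 9:  27 ⊕ 109 = 118
byte 10: 222 ⊕ 102 = 184

4d 3a b8 62 fe 39 46 f2 5e 76 b8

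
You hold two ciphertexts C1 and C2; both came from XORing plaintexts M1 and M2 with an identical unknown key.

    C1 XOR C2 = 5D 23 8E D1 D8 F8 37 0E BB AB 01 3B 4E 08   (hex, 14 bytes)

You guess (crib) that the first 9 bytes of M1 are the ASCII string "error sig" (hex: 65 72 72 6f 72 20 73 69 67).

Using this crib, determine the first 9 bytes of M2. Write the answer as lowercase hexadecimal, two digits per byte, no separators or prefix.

Since C1 ⊕ C2 = M1 ⊕ M2, XORing with the guessed M1 bytes yields the corresponding M2 bytes: M2 = (C1 ⊕ C2) ⊕ M1.
5d XOR 65 = 38
23 XOR 72 = 51
8e XOR 72 = fc
d1 XOR 6f = be
d8 XOR 72 = aa
f8 XOR 20 = d8
37 XOR 73 = 44
0e XOR 69 = 67
bb XOR 67 = dc

3851fcbeaad84467dc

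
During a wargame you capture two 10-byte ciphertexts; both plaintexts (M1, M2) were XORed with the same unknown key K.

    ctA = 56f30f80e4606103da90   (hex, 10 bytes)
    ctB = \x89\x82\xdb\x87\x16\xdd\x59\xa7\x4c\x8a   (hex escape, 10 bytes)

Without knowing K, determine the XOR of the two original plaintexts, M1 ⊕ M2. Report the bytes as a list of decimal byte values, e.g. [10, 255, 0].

[223, 113, 212, 7, 242, 189, 56, 164, 150, 26]

ctA ⊕ ctB = (M1 ⊕ K) ⊕ (M2 ⊕ K) = M1 ⊕ M2 — the shared key cancels under XOR.
56 ⊕ 89 = df
f3 ⊕ 82 = 71
0f ⊕ db = d4
80 ⊕ 87 = 07
e4 ⊕ 16 = f2
60 ⊕ dd = bd
61 ⊕ 59 = 38
03 ⊕ a7 = a4
da ⊕ 4c = 96
90 ⊕ 8a = 1a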